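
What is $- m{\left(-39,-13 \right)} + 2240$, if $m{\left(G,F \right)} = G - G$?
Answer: $2240$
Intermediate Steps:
$m{\left(G,F \right)} = 0$
$- m{\left(-39,-13 \right)} + 2240 = \left(-1\right) 0 + 2240 = 0 + 2240 = 2240$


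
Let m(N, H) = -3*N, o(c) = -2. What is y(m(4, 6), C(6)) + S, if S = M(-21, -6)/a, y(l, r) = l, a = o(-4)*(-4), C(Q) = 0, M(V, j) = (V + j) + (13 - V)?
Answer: -89/8 ≈ -11.125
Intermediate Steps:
M(V, j) = 13 + j
a = 8 (a = -2*(-4) = 8)
S = 7/8 (S = (13 - 6)/8 = 7*(⅛) = 7/8 ≈ 0.87500)
y(m(4, 6), C(6)) + S = -3*4 + 7/8 = -12 + 7/8 = -89/8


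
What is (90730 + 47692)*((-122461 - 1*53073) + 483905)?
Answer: 42685330562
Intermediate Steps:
(90730 + 47692)*((-122461 - 1*53073) + 483905) = 138422*((-122461 - 53073) + 483905) = 138422*(-175534 + 483905) = 138422*308371 = 42685330562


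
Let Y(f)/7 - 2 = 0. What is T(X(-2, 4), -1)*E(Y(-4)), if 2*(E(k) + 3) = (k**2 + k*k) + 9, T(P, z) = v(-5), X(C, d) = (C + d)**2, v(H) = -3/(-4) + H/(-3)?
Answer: 11455/24 ≈ 477.29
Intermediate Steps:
v(H) = 3/4 - H/3 (v(H) = -3*(-1/4) + H*(-1/3) = 3/4 - H/3)
Y(f) = 14 (Y(f) = 14 + 7*0 = 14 + 0 = 14)
T(P, z) = 29/12 (T(P, z) = 3/4 - 1/3*(-5) = 3/4 + 5/3 = 29/12)
E(k) = 3/2 + k**2 (E(k) = -3 + ((k**2 + k*k) + 9)/2 = -3 + ((k**2 + k**2) + 9)/2 = -3 + (2*k**2 + 9)/2 = -3 + (9 + 2*k**2)/2 = -3 + (9/2 + k**2) = 3/2 + k**2)
T(X(-2, 4), -1)*E(Y(-4)) = 29*(3/2 + 14**2)/12 = 29*(3/2 + 196)/12 = (29/12)*(395/2) = 11455/24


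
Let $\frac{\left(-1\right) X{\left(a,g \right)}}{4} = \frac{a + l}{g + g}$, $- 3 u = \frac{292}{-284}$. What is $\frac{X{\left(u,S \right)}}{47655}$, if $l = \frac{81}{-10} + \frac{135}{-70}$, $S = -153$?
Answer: $- \frac{144416}{54356007825} \approx -2.6569 \cdot 10^{-6}$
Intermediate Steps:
$u = \frac{73}{213}$ ($u = - \frac{292 \frac{1}{-284}}{3} = - \frac{292 \left(- \frac{1}{284}\right)}{3} = \left(- \frac{1}{3}\right) \left(- \frac{73}{71}\right) = \frac{73}{213} \approx 0.34272$)
$l = - \frac{351}{35}$ ($l = 81 \left(- \frac{1}{10}\right) + 135 \left(- \frac{1}{70}\right) = - \frac{81}{10} - \frac{27}{14} = - \frac{351}{35} \approx -10.029$)
$X{\left(a,g \right)} = - \frac{2 \left(- \frac{351}{35} + a\right)}{g}$ ($X{\left(a,g \right)} = - 4 \frac{a - \frac{351}{35}}{g + g} = - 4 \frac{- \frac{351}{35} + a}{2 g} = - \frac{2 \left(- \frac{351}{35} + a\right)}{g}$)
$\frac{X{\left(u,S \right)}}{47655} = \frac{\frac{2}{35} \frac{1}{-153} \left(351 - \frac{2555}{213}\right)}{47655} = \frac{2}{35} \left(- \frac{1}{153}\right) \left(351 - \frac{2555}{213}\right) \frac{1}{47655} = \frac{2}{35} \left(- \frac{1}{153}\right) \frac{72208}{213} \cdot \frac{1}{47655} = \left(- \frac{144416}{1140615}\right) \frac{1}{47655} = - \frac{144416}{54356007825}$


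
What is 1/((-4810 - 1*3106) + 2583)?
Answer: -1/5333 ≈ -0.00018751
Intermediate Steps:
1/((-4810 - 1*3106) + 2583) = 1/((-4810 - 3106) + 2583) = 1/(-7916 + 2583) = 1/(-5333) = -1/5333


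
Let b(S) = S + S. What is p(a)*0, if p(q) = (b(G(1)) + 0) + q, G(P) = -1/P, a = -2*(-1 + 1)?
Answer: 0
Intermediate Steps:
a = 0 (a = -2*0 = 0)
b(S) = 2*S
p(q) = -2 + q (p(q) = (2*(-1/1) + 0) + q = (2*(-1*1) + 0) + q = (2*(-1) + 0) + q = (-2 + 0) + q = -2 + q)
p(a)*0 = (-2 + 0)*0 = -2*0 = 0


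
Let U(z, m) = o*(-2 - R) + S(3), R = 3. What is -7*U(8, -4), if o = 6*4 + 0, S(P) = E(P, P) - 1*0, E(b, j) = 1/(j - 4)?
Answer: 847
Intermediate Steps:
E(b, j) = 1/(-4 + j)
S(P) = 1/(-4 + P) (S(P) = 1/(-4 + P) - 1*0 = 1/(-4 + P) + 0 = 1/(-4 + P))
o = 24 (o = 24 + 0 = 24)
U(z, m) = -121 (U(z, m) = 24*(-2 - 1*3) + 1/(-4 + 3) = 24*(-2 - 3) + 1/(-1) = 24*(-5) - 1 = -120 - 1 = -121)
-7*U(8, -4) = -7*(-121) = 847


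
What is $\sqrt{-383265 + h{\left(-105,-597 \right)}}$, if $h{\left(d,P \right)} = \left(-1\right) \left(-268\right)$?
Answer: $i \sqrt{382997} \approx 618.87 i$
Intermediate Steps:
$h{\left(d,P \right)} = 268$
$\sqrt{-383265 + h{\left(-105,-597 \right)}} = \sqrt{-383265 + 268} = \sqrt{-382997} = i \sqrt{382997}$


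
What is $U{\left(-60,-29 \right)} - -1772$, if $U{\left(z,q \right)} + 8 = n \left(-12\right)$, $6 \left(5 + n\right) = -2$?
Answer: $1828$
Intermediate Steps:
$n = - \frac{16}{3}$ ($n = -5 + \frac{1}{6} \left(-2\right) = -5 - \frac{1}{3} = - \frac{16}{3} \approx -5.3333$)
$U{\left(z,q \right)} = 56$ ($U{\left(z,q \right)} = -8 - -64 = -8 + 64 = 56$)
$U{\left(-60,-29 \right)} - -1772 = 56 - -1772 = 56 + 1772 = 1828$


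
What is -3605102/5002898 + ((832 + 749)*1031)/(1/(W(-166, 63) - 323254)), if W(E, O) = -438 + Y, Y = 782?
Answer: -1316629806615365041/2501449 ≈ -5.2635e+11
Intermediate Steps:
W(E, O) = 344 (W(E, O) = -438 + 782 = 344)
-3605102/5002898 + ((832 + 749)*1031)/(1/(W(-166, 63) - 323254)) = -3605102/5002898 + ((832 + 749)*1031)/(1/(344 - 323254)) = -3605102*1/5002898 + (1581*1031)/(1/(-322910)) = -1802551/2501449 + 1630011/(-1/322910) = -1802551/2501449 + 1630011*(-322910) = -1802551/2501449 - 526346852010 = -1316629806615365041/2501449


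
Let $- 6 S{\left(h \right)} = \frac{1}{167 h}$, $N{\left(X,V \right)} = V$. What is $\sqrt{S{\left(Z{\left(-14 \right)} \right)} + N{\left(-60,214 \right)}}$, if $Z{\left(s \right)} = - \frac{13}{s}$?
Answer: $\frac{5 \sqrt{363106263}}{6513} \approx 14.629$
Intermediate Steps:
$S{\left(h \right)} = - \frac{1}{1002 h}$ ($S{\left(h \right)} = - \frac{\frac{1}{167} \frac{1}{h}}{6} = - \frac{1}{1002 h}$)
$\sqrt{S{\left(Z{\left(-14 \right)} \right)} + N{\left(-60,214 \right)}} = \sqrt{- \frac{1}{1002 \left(- \frac{13}{-14}\right)} + 214} = \sqrt{- \frac{1}{1002 \left(\left(-13\right) \left(- \frac{1}{14}\right)\right)} + 214} = \sqrt{- \frac{1}{1002 \cdot \frac{13}{14}} + 214} = \sqrt{\left(- \frac{1}{1002}\right) \frac{14}{13} + 214} = \sqrt{- \frac{7}{6513} + 214} = \sqrt{\frac{1393775}{6513}} = \frac{5 \sqrt{363106263}}{6513}$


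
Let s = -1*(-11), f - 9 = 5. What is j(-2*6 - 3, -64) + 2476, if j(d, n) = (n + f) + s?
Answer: 2437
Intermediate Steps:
f = 14 (f = 9 + 5 = 14)
s = 11
j(d, n) = 25 + n (j(d, n) = (n + 14) + 11 = (14 + n) + 11 = 25 + n)
j(-2*6 - 3, -64) + 2476 = (25 - 64) + 2476 = -39 + 2476 = 2437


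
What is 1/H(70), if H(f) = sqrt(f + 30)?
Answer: 1/10 ≈ 0.10000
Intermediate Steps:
H(f) = sqrt(30 + f)
1/H(70) = 1/(sqrt(30 + 70)) = 1/(sqrt(100)) = 1/10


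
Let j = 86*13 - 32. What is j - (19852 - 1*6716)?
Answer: -12050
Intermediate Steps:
j = 1086 (j = 1118 - 32 = 1086)
j - (19852 - 1*6716) = 1086 - (19852 - 1*6716) = 1086 - (19852 - 6716) = 1086 - 1*13136 = 1086 - 13136 = -12050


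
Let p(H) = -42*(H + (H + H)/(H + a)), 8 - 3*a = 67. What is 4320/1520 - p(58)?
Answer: 5606574/2185 ≈ 2565.9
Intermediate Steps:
a = -59/3 (a = 8/3 - 1/3*67 = 8/3 - 67/3 = -59/3 ≈ -19.667)
p(H) = -42*H - 84*H/(-59/3 + H) (p(H) = -42*(H + (H + H)/(H - 59/3)) = -42*(H + (2*H)/(-59/3 + H)) = -42*(H + 2*H/(-59/3 + H)) = -42*H - 84*H/(-59/3 + H))
4320/1520 - p(58) = 4320/1520 - 42*58*(53 - 3*58)/(-59 + 3*58) = 4320*(1/1520) - 42*58*(53 - 174)/(-59 + 174) = 54/19 - 42*58*(-121)/115 = 54/19 - 1*(-294756/115) = 54/19 + 294756/115 = 5606574/2185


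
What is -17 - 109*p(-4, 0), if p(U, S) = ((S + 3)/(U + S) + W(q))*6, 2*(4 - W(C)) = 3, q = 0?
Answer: -2323/2 ≈ -1161.5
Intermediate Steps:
W(C) = 5/2 (W(C) = 4 - ½*3 = 4 - 3/2 = 5/2)
p(U, S) = 15 + 6*(3 + S)/(S + U) (p(U, S) = ((S + 3)/(U + S) + 5/2)*6 = ((3 + S)/(S + U) + 5/2)*6 = (5/2 + (3 + S)/(S + U))*6 = 15 + 6*(3 + S)/(S + U))
-17 - 109*p(-4, 0) = -17 - 327*(6 + 5*(-4) + 7*0)/(0 - 4) = -17 - 327*(6 - 20 + 0)/(-4) = -17 - 327*(-1)*(-14)/4 = -17 - 109*21/2 = -17 - 2289/2 = -2323/2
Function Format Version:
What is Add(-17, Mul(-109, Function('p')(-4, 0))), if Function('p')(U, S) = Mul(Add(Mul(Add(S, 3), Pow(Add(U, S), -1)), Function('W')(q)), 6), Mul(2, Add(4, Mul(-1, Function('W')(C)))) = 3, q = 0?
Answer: Rational(-2323, 2) ≈ -1161.5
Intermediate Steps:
Function('W')(C) = Rational(5, 2) (Function('W')(C) = Add(4, Mul(Rational(-1, 2), 3)) = Add(4, Rational(-3, 2)) = Rational(5, 2))
Function('p')(U, S) = Add(15, Mul(6, Pow(Add(S, U), -1), Add(3, S))) (Function('p')(U, S) = Mul(Add(Mul(Add(S, 3), Pow(Add(U, S), -1)), Rational(5, 2)), 6) = Mul(Add(Mul(Add(3, S), Pow(Add(S, U), -1)), Rational(5, 2)), 6) = Mul(Add(Mul(Pow(Add(S, U), -1), Add(3, S)), Rational(5, 2)), 6) = Mul(Add(Rational(5, 2), Mul(Pow(Add(S, U), -1), Add(3, S))), 6) = Add(15, Mul(6, Pow(Add(S, U), -1), Add(3, S))))
Add(-17, Mul(-109, Function('p')(-4, 0))) = Add(-17, Mul(-109, Mul(3, Pow(Add(0, -4), -1), Add(6, Mul(5, -4), Mul(7, 0))))) = Add(-17, Mul(-109, Mul(3, Pow(-4, -1), Add(6, -20, 0)))) = Add(-17, Mul(-109, Mul(3, Rational(-1, 4), -14))) = Add(-17, Mul(-109, Rational(21, 2))) = Add(-17, Rational(-2289, 2)) = Rational(-2323, 2)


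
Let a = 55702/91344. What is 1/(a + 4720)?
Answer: 45672/215599691 ≈ 0.00021184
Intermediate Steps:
a = 27851/45672 (a = 55702*(1/91344) = 27851/45672 ≈ 0.60981)
1/(a + 4720) = 1/(27851/45672 + 4720) = 1/(215599691/45672) = 45672/215599691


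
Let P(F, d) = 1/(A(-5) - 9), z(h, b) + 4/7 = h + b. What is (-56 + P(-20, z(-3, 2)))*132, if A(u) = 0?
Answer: -22220/3 ≈ -7406.7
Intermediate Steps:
z(h, b) = -4/7 + b + h (z(h, b) = -4/7 + (h + b) = -4/7 + (b + h) = -4/7 + b + h)
P(F, d) = -⅑ (P(F, d) = 1/(0 - 9) = 1/(-9) = -⅑)
(-56 + P(-20, z(-3, 2)))*132 = (-56 - ⅑)*132 = -505/9*132 = -22220/3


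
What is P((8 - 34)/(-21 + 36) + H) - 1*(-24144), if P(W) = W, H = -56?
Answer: 361294/15 ≈ 24086.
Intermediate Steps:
P((8 - 34)/(-21 + 36) + H) - 1*(-24144) = ((8 - 34)/(-21 + 36) - 56) - 1*(-24144) = (-26/15 - 56) + 24144 = -866/15 + 24144 = 361294/15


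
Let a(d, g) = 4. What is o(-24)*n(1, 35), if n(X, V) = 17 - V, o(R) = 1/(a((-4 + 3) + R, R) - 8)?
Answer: 9/2 ≈ 4.5000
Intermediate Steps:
o(R) = -¼ (o(R) = 1/(4 - 8) = 1/(-4) = -¼)
o(-24)*n(1, 35) = -(17 - 1*35)/4 = -(17 - 35)/4 = -¼*(-18) = 9/2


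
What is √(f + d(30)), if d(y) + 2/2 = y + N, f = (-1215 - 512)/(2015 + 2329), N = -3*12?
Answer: I*√34898610/2172 ≈ 2.7198*I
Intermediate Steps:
N = -36
f = -1727/4344 ≈ -0.39756
d(y) = -37 + y (d(y) = -1 + (y - 36) = -1 + (-36 + y) = -37 + y)
√(f + d(30)) = √(-1727/4344 + (-37 + 30)) = √(-1727/4344 - 7) = √(-32135/4344) = I*√34898610/2172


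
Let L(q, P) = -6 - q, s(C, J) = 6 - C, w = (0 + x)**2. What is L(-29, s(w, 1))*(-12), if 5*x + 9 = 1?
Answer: -276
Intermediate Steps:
x = -8/5 (x = -9/5 + (1/5)*1 = -9/5 + 1/5 = -8/5 ≈ -1.6000)
w = 64/25 (w = (0 - 8/5)**2 = (-8/5)**2 = 64/25 ≈ 2.5600)
L(-29, s(w, 1))*(-12) = (-6 - 1*(-29))*(-12) = (-6 + 29)*(-12) = 23*(-12) = -276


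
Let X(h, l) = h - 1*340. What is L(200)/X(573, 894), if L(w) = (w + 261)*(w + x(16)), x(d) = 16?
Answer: 99576/233 ≈ 427.36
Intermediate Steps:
X(h, l) = -340 + h (X(h, l) = h - 340 = -340 + h)
L(w) = (16 + w)*(261 + w) (L(w) = (w + 261)*(w + 16) = (261 + w)*(16 + w) = (16 + w)*(261 + w))
L(200)/X(573, 894) = (4176 + 200² + 277*200)/(-340 + 573) = (4176 + 40000 + 55400)/233 = 99576*(1/233) = 99576/233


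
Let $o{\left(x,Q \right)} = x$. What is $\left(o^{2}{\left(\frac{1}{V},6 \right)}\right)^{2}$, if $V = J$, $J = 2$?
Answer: $\frac{1}{16} \approx 0.0625$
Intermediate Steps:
$V = 2$
$\left(o^{2}{\left(\frac{1}{V},6 \right)}\right)^{2} = \left(\left(\frac{1}{2}\right)^{2}\right)^{2} = \left(\frac{1}{4}\right)^{2} = \frac{1}{16}$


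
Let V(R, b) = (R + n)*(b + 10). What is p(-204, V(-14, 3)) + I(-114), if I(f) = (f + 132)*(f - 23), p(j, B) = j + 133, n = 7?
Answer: -2537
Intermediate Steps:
V(R, b) = (7 + R)*(10 + b) (V(R, b) = (R + 7)*(b + 10) = (7 + R)*(10 + b))
p(j, B) = 133 + j
I(f) = (-23 + f)*(132 + f) (I(f) = (132 + f)*(-23 + f) = (-23 + f)*(132 + f))
p(-204, V(-14, 3)) + I(-114) = (133 - 204) + (-3036 + (-114)² + 109*(-114)) = -71 + (-3036 + 12996 - 12426) = -71 - 2466 = -2537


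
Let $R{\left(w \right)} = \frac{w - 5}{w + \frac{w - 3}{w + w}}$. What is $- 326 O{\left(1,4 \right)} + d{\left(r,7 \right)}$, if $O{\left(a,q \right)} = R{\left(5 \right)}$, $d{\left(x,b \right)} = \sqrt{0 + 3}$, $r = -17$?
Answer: $\sqrt{3} \approx 1.732$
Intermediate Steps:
$d{\left(x,b \right)} = \sqrt{3}$
$R{\left(w \right)} = \frac{-5 + w}{w + \frac{-3 + w}{2 w}}$
$O{\left(a,q \right)} = 0$ ($O{\left(a,q \right)} = 2 \cdot 5 \frac{1}{-3 + 5 + 2 \cdot 5^{2}} \left(-5 + 5\right) = 2 \cdot 5 \frac{1}{-3 + 5 + 2 \cdot 25} \cdot 0 = 2 \cdot 5 \frac{1}{-3 + 5 + 50} \cdot 0 = 2 \cdot 5 \cdot \frac{1}{52} \cdot 0 = 0$)
$- 326 O{\left(1,4 \right)} + d{\left(r,7 \right)} = \left(-326\right) 0 + \sqrt{3} = 0 + \sqrt{3} = \sqrt{3}$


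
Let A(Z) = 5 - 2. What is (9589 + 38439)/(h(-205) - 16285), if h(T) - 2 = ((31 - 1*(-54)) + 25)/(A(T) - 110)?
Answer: -5138996/1742391 ≈ -2.9494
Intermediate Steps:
A(Z) = 3
h(T) = 104/107 (h(T) = 2 + ((31 - 1*(-54)) + 25)/(3 - 110) = 2 + ((31 + 54) + 25)/(-107) = 2 + (85 + 25)*(-1/107) = 2 + 110*(-1/107) = 2 - 110/107 = 104/107)
(9589 + 38439)/(h(-205) - 16285) = (9589 + 38439)/(104/107 - 16285) = 48028/(-1742391/107) = 48028*(-107/1742391) = -5138996/1742391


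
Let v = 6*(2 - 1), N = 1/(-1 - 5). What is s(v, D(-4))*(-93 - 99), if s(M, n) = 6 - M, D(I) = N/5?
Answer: 0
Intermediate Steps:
N = -⅙ (N = 1/(-6) = -⅙ ≈ -0.16667)
D(I) = -1/30 (D(I) = -⅙/5 = -⅙*⅕ = -1/30)
v = 6 (v = 6*1 = 6)
s(v, D(-4))*(-93 - 99) = (6 - 1*6)*(-93 - 99) = (6 - 6)*(-192) = 0*(-192) = 0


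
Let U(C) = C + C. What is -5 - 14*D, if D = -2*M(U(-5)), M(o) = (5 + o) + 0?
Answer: -145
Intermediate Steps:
U(C) = 2*C
M(o) = 5 + o
D = 10 (D = -2*(5 + 2*(-5)) = -2*(5 - 10) = -2*(-5) = 10)
-5 - 14*D = -5 - 14*10 = -5 - 140 = -145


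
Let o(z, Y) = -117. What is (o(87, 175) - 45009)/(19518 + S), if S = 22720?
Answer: -22563/21119 ≈ -1.0684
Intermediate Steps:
(o(87, 175) - 45009)/(19518 + S) = (-117 - 45009)/(19518 + 22720) = -45126/42238 = -45126*1/42238 = -22563/21119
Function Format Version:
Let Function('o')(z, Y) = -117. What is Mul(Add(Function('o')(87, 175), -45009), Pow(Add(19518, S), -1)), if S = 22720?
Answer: Rational(-22563, 21119) ≈ -1.0684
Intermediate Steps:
Mul(Add(Function('o')(87, 175), -45009), Pow(Add(19518, S), -1)) = Mul(Add(-117, -45009), Pow(Add(19518, 22720), -1)) = Mul(-45126, Pow(42238, -1)) = Mul(-45126, Rational(1, 42238)) = Rational(-22563, 21119)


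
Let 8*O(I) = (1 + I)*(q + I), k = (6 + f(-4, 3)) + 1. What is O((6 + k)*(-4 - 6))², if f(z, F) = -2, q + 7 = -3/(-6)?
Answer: 645007609/256 ≈ 2.5196e+6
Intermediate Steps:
q = -13/2 (q = -7 - 3/(-6) = -7 - 3*(-⅙) = -7 + ½ = -13/2 ≈ -6.5000)
k = 5 (k = (6 - 2) + 1 = 4 + 1 = 5)
O(I) = (1 + I)*(-13/2 + I)/8 (O(I) = ((1 + I)*(-13/2 + I))/8 = (1 + I)*(-13/2 + I)/8)
O((6 + k)*(-4 - 6))² = (-13/16 - 11*(6 + 5)*(-4 - 6)/16 + ((6 + 5)*(-4 - 6))²/8)² = (-13/16 - 121*(-10)/16 + (11*(-10))²/8)² = (-13/16 - 11/16*(-110) + (⅛)*(-110)²)² = (-13/16 + 605/8 + (⅛)*12100)² = (-13/16 + 605/8 + 3025/2)² = (25397/16)² = 645007609/256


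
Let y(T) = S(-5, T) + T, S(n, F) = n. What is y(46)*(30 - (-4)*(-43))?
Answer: -5822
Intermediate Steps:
y(T) = -5 + T
y(46)*(30 - (-4)*(-43)) = (-5 + 46)*(30 - (-4)*(-43)) = 41*(30 - 1*172) = 41*(30 - 172) = 41*(-142) = -5822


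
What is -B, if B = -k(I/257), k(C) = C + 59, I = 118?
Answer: 15281/257 ≈ 59.459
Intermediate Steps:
k(C) = 59 + C
B = -15281/257 (B = -(59 + 118/257) = -1*15281/257 = -15281/257 ≈ -59.459)
-B = -1*(-15281/257) = 15281/257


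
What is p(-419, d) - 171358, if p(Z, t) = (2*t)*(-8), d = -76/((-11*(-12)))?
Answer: -5654510/33 ≈ -1.7135e+5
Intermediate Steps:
d = -19/33 (d = -76/132 = -76*1/132 = -19/33 ≈ -0.57576)
p(Z, t) = -16*t
p(-419, d) - 171358 = -16*(-19/33) - 171358 = 304/33 - 171358 = -5654510/33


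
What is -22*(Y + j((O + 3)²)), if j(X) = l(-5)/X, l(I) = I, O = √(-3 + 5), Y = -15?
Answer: 17380/49 - 660*√2/49 ≈ 335.65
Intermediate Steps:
O = √2 ≈ 1.4142
j(X) = -5/X
-22*(Y + j((O + 3)²)) = -22*(-15 - 5/(√2 + 3)²) = -22*(-15 - 5/(3 + √2)²) = 330 + 110/(3 + √2)²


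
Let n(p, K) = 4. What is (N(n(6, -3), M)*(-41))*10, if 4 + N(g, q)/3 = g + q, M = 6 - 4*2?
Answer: 2460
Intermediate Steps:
M = -2 (M = 6 - 8 = -2)
N(g, q) = -12 + 3*g + 3*q (N(g, q) = -12 + 3*(g + q) = -12 + (3*g + 3*q) = -12 + 3*g + 3*q)
(N(n(6, -3), M)*(-41))*10 = ((-12 + 3*4 + 3*(-2))*(-41))*10 = ((-12 + 12 - 6)*(-41))*10 = -6*(-41)*10 = 246*10 = 2460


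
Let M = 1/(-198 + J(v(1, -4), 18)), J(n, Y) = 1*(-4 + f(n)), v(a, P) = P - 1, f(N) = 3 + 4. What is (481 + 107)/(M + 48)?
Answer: 2340/191 ≈ 12.251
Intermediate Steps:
f(N) = 7
v(a, P) = -1 + P
J(n, Y) = 3 (J(n, Y) = 1*(-4 + 7) = 1*3 = 3)
M = -1/195 (M = 1/(-198 + 3) = 1/(-195) = -1/195 ≈ -0.0051282)
(481 + 107)/(M + 48) = (481 + 107)/(-1/195 + 48) = 588/(9359/195) = 588*(195/9359) = 2340/191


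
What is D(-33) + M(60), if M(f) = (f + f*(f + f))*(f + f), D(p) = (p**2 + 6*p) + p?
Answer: 872058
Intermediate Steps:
D(p) = p**2 + 7*p
M(f) = 2*f*(f + 2*f**2) (M(f) = (f + f*(2*f))*(2*f) = (f + 2*f**2)*(2*f) = 2*f*(f + 2*f**2))
D(-33) + M(60) = -33*(7 - 33) + 60**2*(2 + 4*60) = -33*(-26) + 3600*(2 + 240) = 858 + 3600*242 = 858 + 871200 = 872058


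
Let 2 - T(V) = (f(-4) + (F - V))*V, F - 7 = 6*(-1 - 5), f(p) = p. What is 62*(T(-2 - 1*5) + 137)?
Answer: -2666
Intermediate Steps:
F = -29 (F = 7 + 6*(-1 - 5) = 7 + 6*(-6) = 7 - 36 = -29)
T(V) = 2 - V*(-33 - V) (T(V) = 2 - (-4 + (-29 - V))*V = 2 - (-33 - V)*V = 2 - V*(-33 - V))
62*(T(-2 - 1*5) + 137) = 62*((2 + (-2 - 1*5)**2 + 33*(-2 - 1*5)) + 137) = 62*((2 + (-2 - 5)**2 + 33*(-2 - 5)) + 137) = 62*((2 + (-7)**2 + 33*(-7)) + 137) = 62*((2 + 49 - 231) + 137) = 62*(-180 + 137) = 62*(-43) = -2666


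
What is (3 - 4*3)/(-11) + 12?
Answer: 141/11 ≈ 12.818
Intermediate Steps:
(3 - 4*3)/(-11) + 12 = -(3 - 12)/11 + 12 = -1/11*(-9) + 12 = 9/11 + 12 = 141/11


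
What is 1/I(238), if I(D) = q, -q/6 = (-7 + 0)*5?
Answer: 1/210 ≈ 0.0047619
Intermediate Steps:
q = 210 (q = -6*(-7 + 0)*5 = -(-42)*5 = -6*(-35) = 210)
I(D) = 210
1/I(238) = 1/210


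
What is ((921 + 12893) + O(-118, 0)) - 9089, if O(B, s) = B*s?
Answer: 4725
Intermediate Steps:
((921 + 12893) + O(-118, 0)) - 9089 = ((921 + 12893) - 118*0) - 9089 = (13814 + 0) - 9089 = 13814 - 9089 = 4725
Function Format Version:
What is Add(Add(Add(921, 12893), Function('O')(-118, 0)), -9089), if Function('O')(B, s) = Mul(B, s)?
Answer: 4725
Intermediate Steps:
Add(Add(Add(921, 12893), Function('O')(-118, 0)), -9089) = Add(Add(Add(921, 12893), Mul(-118, 0)), -9089) = Add(Add(13814, 0), -9089) = Add(13814, -9089) = 4725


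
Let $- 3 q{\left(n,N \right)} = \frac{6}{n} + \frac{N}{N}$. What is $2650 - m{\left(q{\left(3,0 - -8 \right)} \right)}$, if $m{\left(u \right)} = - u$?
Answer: $2649$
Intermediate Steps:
$q{\left(n,N \right)} = - \frac{1}{3} - \frac{2}{n}$ ($q{\left(n,N \right)} = - \frac{\frac{6}{n} + \frac{N}{N}}{3} = - \frac{\frac{6}{n} + 1}{3} = - \frac{1 + \frac{6}{n}}{3} = - \frac{1}{3} - \frac{2}{n}$)
$2650 - m{\left(q{\left(3,0 - -8 \right)} \right)} = 2650 - - \frac{-6 - 3}{3 \cdot 3} = 2650 - - \frac{-9}{3 \cdot 3} = 2650 - \left(-1\right) \left(-1\right) = 2650 - 1 = 2649$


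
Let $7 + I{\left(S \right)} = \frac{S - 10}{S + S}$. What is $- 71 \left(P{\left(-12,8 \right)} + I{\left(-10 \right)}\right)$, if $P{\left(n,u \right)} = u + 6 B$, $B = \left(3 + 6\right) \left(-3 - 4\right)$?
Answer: $26696$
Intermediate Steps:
$I{\left(S \right)} = -7 + \frac{-10 + S}{2 S}$ ($I{\left(S \right)} = -7 + \frac{S - 10}{S + S} = -7 + \frac{-10 + S}{2 S}$)
$B = -63$ ($B = 9 \left(-3 - 4\right) = 9 \left(-7\right) = -63$)
$P{\left(n,u \right)} = -378 + u$ ($P{\left(n,u \right)} = u + 6 \left(-63\right) = u - 378 = -378 + u$)
$- 71 \left(P{\left(-12,8 \right)} + I{\left(-10 \right)}\right) = - 71 \left(\left(-378 + 8\right) - \left(\frac{13}{2} + \frac{5}{-10}\right)\right) = - 71 \left(-370 - 6\right) = \left(-71\right) \left(-376\right) = 26696$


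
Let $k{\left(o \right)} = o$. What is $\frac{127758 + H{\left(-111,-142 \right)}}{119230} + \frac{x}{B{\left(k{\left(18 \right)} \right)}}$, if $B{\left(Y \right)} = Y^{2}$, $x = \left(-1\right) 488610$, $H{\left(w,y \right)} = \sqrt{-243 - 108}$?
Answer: $- \frac{1617099353}{1073070} + \frac{3 i \sqrt{39}}{119230} \approx -1507.0 + 0.00015713 i$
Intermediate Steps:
$H{\left(w,y \right)} = 3 i \sqrt{39}$ ($H{\left(w,y \right)} = \sqrt{-351} = 3 i \sqrt{39}$)
$x = -488610$
$\frac{127758 + H{\left(-111,-142 \right)}}{119230} + \frac{x}{B{\left(k{\left(18 \right)} \right)}} = \frac{127758 + 3 i \sqrt{39}}{119230} - \frac{488610}{18^{2}} = \left(127758 + 3 i \sqrt{39}\right) \frac{1}{119230} - \frac{488610}{324} = \left(\frac{63879}{59615} + \frac{3 i \sqrt{39}}{119230}\right) - \frac{27145}{18} = - \frac{1617099353}{1073070} + \frac{3 i \sqrt{39}}{119230}$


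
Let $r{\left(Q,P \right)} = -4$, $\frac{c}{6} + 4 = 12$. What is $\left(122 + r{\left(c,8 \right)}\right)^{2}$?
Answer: $13924$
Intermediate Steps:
$c = 48$ ($c = -24 + 6 \cdot 12 = -24 + 72 = 48$)
$\left(122 + r{\left(c,8 \right)}\right)^{2} = \left(122 - 4\right)^{2} = 118^{2} = 13924$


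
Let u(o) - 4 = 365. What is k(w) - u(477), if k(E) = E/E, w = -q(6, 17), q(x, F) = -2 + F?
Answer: -368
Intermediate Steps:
u(o) = 369 (u(o) = 4 + 365 = 369)
w = -15 (w = -(-2 + 17) = -1*15 = -15)
k(E) = 1
k(w) - u(477) = 1 - 1*369 = 1 - 369 = -368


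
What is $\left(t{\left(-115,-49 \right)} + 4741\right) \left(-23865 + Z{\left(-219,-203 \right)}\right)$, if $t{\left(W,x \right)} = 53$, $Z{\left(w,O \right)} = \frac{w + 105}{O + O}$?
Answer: $- \frac{23224715172}{203} \approx -1.1441 \cdot 10^{8}$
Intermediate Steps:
$Z{\left(w,O \right)} = \frac{105 + w}{2 O}$
$\left(t{\left(-115,-49 \right)} + 4741\right) \left(-23865 + Z{\left(-219,-203 \right)}\right) = \left(53 + 4741\right) \left(-23865 + \frac{105 - 219}{2 \left(-203\right)}\right) = 4794 \left(-23865 + \frac{1}{2} \left(- \frac{1}{203}\right) \left(-114\right)\right) = 4794 \left(-23865 + \frac{57}{203}\right) = 4794 \left(- \frac{4844538}{203}\right) = - \frac{23224715172}{203}$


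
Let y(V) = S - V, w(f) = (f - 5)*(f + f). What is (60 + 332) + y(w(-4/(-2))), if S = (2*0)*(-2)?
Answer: 404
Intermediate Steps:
S = 0 (S = 0*(-2) = 0)
w(f) = 2*f*(-5 + f) (w(f) = (-5 + f)*(2*f) = 2*f*(-5 + f))
y(V) = -V (y(V) = 0 - V = -V)
(60 + 332) + y(w(-4/(-2))) = (60 + 332) - 2*(-4/(-2))*(-5 - 4/(-2)) = 392 - 2*(-4*(-1/2))*(-5 - 4*(-1/2)) = 392 - 2*2*(-5 + 2) = 392 - 2*2*(-3) = 392 - 1*(-12) = 392 + 12 = 404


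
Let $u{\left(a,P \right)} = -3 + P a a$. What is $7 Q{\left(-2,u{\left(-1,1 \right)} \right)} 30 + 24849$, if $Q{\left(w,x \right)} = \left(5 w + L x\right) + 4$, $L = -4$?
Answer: $25269$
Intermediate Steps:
$u{\left(a,P \right)} = -3 + P a^{2}$
$Q{\left(w,x \right)} = 4 - 4 x + 5 w$ ($Q{\left(w,x \right)} = \left(5 w - 4 x\right) + 4 = \left(- 4 x + 5 w\right) + 4 = 4 - 4 x + 5 w$)
$7 Q{\left(-2,u{\left(-1,1 \right)} \right)} 30 + 24849 = 7 \left(4 - 4 \left(-3 + 1 \left(-1\right)^{2}\right) + 5 \left(-2\right)\right) 30 + 24849 = 7 \left(4 - 4 \left(-3 + 1 \cdot 1\right) - 10\right) 30 + 24849 = 7 \left(4 - 4 \left(-3 + 1\right) - 10\right) 30 + 24849 = 7 \left(4 - -8 - 10\right) 30 + 24849 = 7 \left(4 + 8 - 10\right) 30 + 24849 = 7 \cdot 2 \cdot 30 + 24849 = 14 \cdot 30 + 24849 = 420 + 24849 = 25269$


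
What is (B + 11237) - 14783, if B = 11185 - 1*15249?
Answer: -7610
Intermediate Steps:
B = -4064 (B = 11185 - 15249 = -4064)
(B + 11237) - 14783 = (-4064 + 11237) - 14783 = 7173 - 14783 = -7610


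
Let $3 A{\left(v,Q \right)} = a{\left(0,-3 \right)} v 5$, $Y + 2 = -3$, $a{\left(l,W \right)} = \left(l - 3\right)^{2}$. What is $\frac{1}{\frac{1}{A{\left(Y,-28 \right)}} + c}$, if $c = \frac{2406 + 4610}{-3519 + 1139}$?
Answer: $- \frac{8925}{26429} \approx -0.3377$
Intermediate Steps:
$a{\left(l,W \right)} = \left(-3 + l\right)^{2}$
$Y = -5$ ($Y = -2 - 3 = -5$)
$A{\left(v,Q \right)} = 15 v$ ($A{\left(v,Q \right)} = \frac{\left(-3 + 0\right)^{2} v 5}{3} = \frac{\left(-3\right)^{2} v 5}{3} = \frac{9 v 5}{3} = \frac{45 v}{3} = 15 v$)
$c = - \frac{1754}{595}$ ($c = \frac{7016}{-2380} = 7016 \left(- \frac{1}{2380}\right) = - \frac{1754}{595} \approx -2.9479$)
$\frac{1}{\frac{1}{A{\left(Y,-28 \right)}} + c} = \frac{1}{\frac{1}{15 \left(-5\right)} - \frac{1754}{595}} = \frac{1}{\frac{1}{-75} - \frac{1754}{595}} = \frac{1}{- \frac{1}{75} - \frac{1754}{595}} = \frac{1}{- \frac{26429}{8925}} = - \frac{8925}{26429}$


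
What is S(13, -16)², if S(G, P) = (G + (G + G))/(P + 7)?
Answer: 169/9 ≈ 18.778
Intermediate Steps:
S(G, P) = 3*G/(7 + P) (S(G, P) = (G + 2*G)/(7 + P) = (3*G)/(7 + P) = 3*G/(7 + P))
S(13, -16)² = (3*13/(7 - 16))² = (3*13/(-9))² = (3*13*(-⅑))² = (-13/3)² = 169/9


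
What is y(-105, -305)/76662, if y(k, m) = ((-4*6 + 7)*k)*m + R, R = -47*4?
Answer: -544613/76662 ≈ -7.1041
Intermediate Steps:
R = -188
y(k, m) = -188 - 17*k*m (y(k, m) = ((-4*6 + 7)*k)*m - 188 = ((-24 + 7)*k)*m - 188 = (-17*k)*m - 188 = -17*k*m - 188 = -188 - 17*k*m)
y(-105, -305)/76662 = (-188 - 17*(-105)*(-305))/76662 = (-188 - 544425)*(1/76662) = -544613*1/76662 = -544613/76662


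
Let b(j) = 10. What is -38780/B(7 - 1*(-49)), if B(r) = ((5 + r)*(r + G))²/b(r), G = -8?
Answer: -48475/1071648 ≈ -0.045234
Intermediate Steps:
B(r) = (-8 + r)²*(5 + r)²/10 (B(r) = ((5 + r)*(r - 8))²/10 = ((5 + r)*(-8 + r))²*(⅒) = ((-8 + r)*(5 + r))²*(⅒) = ((-8 + r)²*(5 + r)²)*(⅒) = (-8 + r)²*(5 + r)²/10)
-38780/B(7 - 1*(-49)) = -38780*10/((-8 + (7 - 1*(-49)))²*(5 + (7 - 1*(-49)))²) = -38780*10/((-8 + (7 + 49))²*(5 + (7 + 49))²) = -38780*10/((-8 + 56)²*(5 + 56)²) = -38780/((⅒)*48²*61²) = -38780/((⅒)*2304*3721) = -38780/4286592/5 = -38780*5/4286592 = -48475/1071648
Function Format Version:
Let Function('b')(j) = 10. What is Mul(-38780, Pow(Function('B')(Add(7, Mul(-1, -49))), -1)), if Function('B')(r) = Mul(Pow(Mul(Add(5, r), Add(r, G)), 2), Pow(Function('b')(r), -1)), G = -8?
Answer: Rational(-48475, 1071648) ≈ -0.045234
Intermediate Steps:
Function('B')(r) = Mul(Rational(1, 10), Pow(Add(-8, r), 2), Pow(Add(5, r), 2)) (Function('B')(r) = Mul(Pow(Mul(Add(5, r), Add(r, -8)), 2), Pow(10, -1)) = Mul(Pow(Mul(Add(5, r), Add(-8, r)), 2), Rational(1, 10)) = Mul(Pow(Mul(Add(-8, r), Add(5, r)), 2), Rational(1, 10)) = Mul(Mul(Pow(Add(-8, r), 2), Pow(Add(5, r), 2)), Rational(1, 10)) = Mul(Rational(1, 10), Pow(Add(-8, r), 2), Pow(Add(5, r), 2)))
Mul(-38780, Pow(Function('B')(Add(7, Mul(-1, -49))), -1)) = Mul(-38780, Pow(Mul(Rational(1, 10), Pow(Add(-8, Add(7, Mul(-1, -49))), 2), Pow(Add(5, Add(7, Mul(-1, -49))), 2)), -1)) = Mul(-38780, Pow(Mul(Rational(1, 10), Pow(Add(-8, Add(7, 49)), 2), Pow(Add(5, Add(7, 49)), 2)), -1)) = Mul(-38780, Pow(Mul(Rational(1, 10), Pow(Add(-8, 56), 2), Pow(Add(5, 56), 2)), -1)) = Mul(-38780, Pow(Mul(Rational(1, 10), Pow(48, 2), Pow(61, 2)), -1)) = Mul(-38780, Pow(Mul(Rational(1, 10), 2304, 3721), -1)) = Mul(-38780, Pow(Rational(4286592, 5), -1)) = Mul(-38780, Rational(5, 4286592)) = Rational(-48475, 1071648)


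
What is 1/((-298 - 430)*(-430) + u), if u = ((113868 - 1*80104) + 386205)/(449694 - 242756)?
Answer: 206938/64780291489 ≈ 3.1945e-6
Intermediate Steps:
u = 419969/206938 (u = ((113868 - 80104) + 386205)/206938 = (33764 + 386205)*(1/206938) = 419969*(1/206938) = 419969/206938 ≈ 2.0294)
1/((-298 - 430)*(-430) + u) = 1/((-298 - 430)*(-430) + 419969/206938) = 1/(-728*(-430) + 419969/206938) = 1/(313040 + 419969/206938) = 1/(64780291489/206938) = 206938/64780291489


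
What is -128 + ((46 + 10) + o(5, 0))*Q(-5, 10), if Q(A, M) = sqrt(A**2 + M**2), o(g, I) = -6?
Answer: -128 + 250*sqrt(5) ≈ 431.02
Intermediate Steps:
-128 + ((46 + 10) + o(5, 0))*Q(-5, 10) = -128 + ((46 + 10) - 6)*sqrt((-5)**2 + 10**2) = -128 + (56 - 6)*sqrt(25 + 100) = -128 + 50*sqrt(125) = -128 + 50*(5*sqrt(5)) = -128 + 250*sqrt(5)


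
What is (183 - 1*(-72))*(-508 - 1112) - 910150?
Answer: -1323250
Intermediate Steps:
(183 - 1*(-72))*(-508 - 1112) - 910150 = (183 + 72)*(-1620) - 910150 = 255*(-1620) - 910150 = -413100 - 910150 = -1323250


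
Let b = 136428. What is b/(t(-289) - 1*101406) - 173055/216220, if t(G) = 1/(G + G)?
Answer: -5438665312455/2534646258236 ≈ -2.1457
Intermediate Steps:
t(G) = 1/(2*G)
b/(t(-289) - 1*101406) - 173055/216220 = 136428/((½)/(-289) - 1*101406) - 173055/216220 = 136428/((½)*(-1/289) - 101406) - 173055*1/216220 = 136428/(-1/578 - 101406) - 34611/43244 = 136428/(-58612669/578) - 34611/43244 = 136428*(-578/58612669) - 34611/43244 = -78855384/58612669 - 34611/43244 = -5438665312455/2534646258236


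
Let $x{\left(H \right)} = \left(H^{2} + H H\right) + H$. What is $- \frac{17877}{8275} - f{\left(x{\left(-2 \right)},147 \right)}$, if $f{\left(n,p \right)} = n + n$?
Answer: $- \frac{117177}{8275} \approx -14.16$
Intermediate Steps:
$x{\left(H \right)} = H + 2 H^{2}$ ($x{\left(H \right)} = \left(H^{2} + H^{2}\right) + H = 2 H^{2} + H = H + 2 H^{2}$)
$f{\left(n,p \right)} = 2 n$
$- \frac{17877}{8275} - f{\left(x{\left(-2 \right)},147 \right)} = - \frac{17877}{8275} - 2 \left(- 2 \left(1 + 2 \left(-2\right)\right)\right) = \left(-17877\right) \frac{1}{8275} - 2 \left(- 2 \left(1 - 4\right)\right) = - \frac{17877}{8275} - 2 \left(\left(-2\right) \left(-3\right)\right) = - \frac{17877}{8275} - 2 \cdot 6 = - \frac{17877}{8275} - 12 = - \frac{117177}{8275}$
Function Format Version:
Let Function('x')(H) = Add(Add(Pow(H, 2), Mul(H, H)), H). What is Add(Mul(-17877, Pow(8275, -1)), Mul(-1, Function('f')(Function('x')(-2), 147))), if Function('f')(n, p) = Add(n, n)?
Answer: Rational(-117177, 8275) ≈ -14.160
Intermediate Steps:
Function('x')(H) = Add(H, Mul(2, Pow(H, 2))) (Function('x')(H) = Add(Add(Pow(H, 2), Pow(H, 2)), H) = Add(Mul(2, Pow(H, 2)), H) = Add(H, Mul(2, Pow(H, 2))))
Function('f')(n, p) = Mul(2, n)
Add(Mul(-17877, Pow(8275, -1)), Mul(-1, Function('f')(Function('x')(-2), 147))) = Add(Mul(-17877, Pow(8275, -1)), Mul(-1, Mul(2, Mul(-2, Add(1, Mul(2, -2)))))) = Add(Mul(-17877, Rational(1, 8275)), Mul(-1, Mul(2, Mul(-2, Add(1, -4))))) = Add(Rational(-17877, 8275), Mul(-1, Mul(2, Mul(-2, -3)))) = Add(Rational(-17877, 8275), Mul(-1, Mul(2, 6))) = Add(Rational(-17877, 8275), Mul(-1, 12)) = Add(Rational(-17877, 8275), -12) = Rational(-117177, 8275)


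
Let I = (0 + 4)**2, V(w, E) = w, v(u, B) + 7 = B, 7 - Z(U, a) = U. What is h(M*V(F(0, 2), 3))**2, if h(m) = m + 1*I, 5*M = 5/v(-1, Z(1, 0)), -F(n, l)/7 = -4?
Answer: 144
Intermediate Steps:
Z(U, a) = 7 - U
v(u, B) = -7 + B
F(n, l) = 28 (F(n, l) = -7*(-4) = 28)
M = -1 (M = (5/(-7 + (7 - 1*1)))/5 = (5/(-7 + (7 - 1)))/5 = (5/(-7 + 6))/5 = (5/(-1))/5 = (5*(-1))/5 = (1/5)*(-5) = -1)
I = 16 (I = 4**2 = 16)
h(m) = 16 + m (h(m) = m + 1*16 = m + 16 = 16 + m)
h(M*V(F(0, 2), 3))**2 = (16 - 1*28)**2 = (16 - 28)**2 = (-12)**2 = 144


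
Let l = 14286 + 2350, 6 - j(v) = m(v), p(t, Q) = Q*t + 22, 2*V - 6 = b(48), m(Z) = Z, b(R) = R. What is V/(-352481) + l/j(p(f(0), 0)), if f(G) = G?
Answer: -1465968587/1409924 ≈ -1039.8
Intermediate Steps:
V = 27 (V = 3 + (½)*48 = 3 + 24 = 27)
p(t, Q) = 22 + Q*t
j(v) = 6 - v
l = 16636
V/(-352481) + l/j(p(f(0), 0)) = 27/(-352481) + 16636/(6 - (22 + 0*0)) = 27*(-1/352481) + 16636/(6 - (22 + 0)) = -27/352481 + 16636/(6 - 1*22) = -27/352481 + 16636/(6 - 22) = -27/352481 + 16636/(-16) = -27/352481 + 16636*(-1/16) = -27/352481 - 4159/4 = -1465968587/1409924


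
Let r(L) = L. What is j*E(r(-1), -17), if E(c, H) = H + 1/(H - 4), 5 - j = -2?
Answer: -358/3 ≈ -119.33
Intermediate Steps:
j = 7 (j = 5 - 1*(-2) = 5 + 2 = 7)
E(c, H) = H + 1/(-4 + H)
j*E(r(-1), -17) = 7*((1 + (-17)**2 - 4*(-17))/(-4 - 17)) = 7*((1 + 289 + 68)/(-21)) = 7*(-1/21*358) = 7*(-358/21) = -358/3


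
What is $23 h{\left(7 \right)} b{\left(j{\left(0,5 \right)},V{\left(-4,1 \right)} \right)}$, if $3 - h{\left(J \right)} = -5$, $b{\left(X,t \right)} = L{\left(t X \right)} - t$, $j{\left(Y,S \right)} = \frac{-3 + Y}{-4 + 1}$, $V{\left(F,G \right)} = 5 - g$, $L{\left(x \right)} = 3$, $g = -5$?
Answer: $-1288$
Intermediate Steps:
$V{\left(F,G \right)} = 10$ ($V{\left(F,G \right)} = 5 - -5 = 5 + 5 = 10$)
$j{\left(Y,S \right)} = 1 - \frac{Y}{3}$ ($j{\left(Y,S \right)} = \frac{-3 + Y}{-3} = \left(-3 + Y\right) \left(- \frac{1}{3}\right) = 1 - \frac{Y}{3}$)
$b{\left(X,t \right)} = 3 - t$
$h{\left(J \right)} = 8$ ($h{\left(J \right)} = 3 - -5 = 3 + 5 = 8$)
$23 h{\left(7 \right)} b{\left(j{\left(0,5 \right)},V{\left(-4,1 \right)} \right)} = 23 \cdot 8 \left(3 - 10\right) = 184 \left(3 - 10\right) = 184 \left(-7\right) = -1288$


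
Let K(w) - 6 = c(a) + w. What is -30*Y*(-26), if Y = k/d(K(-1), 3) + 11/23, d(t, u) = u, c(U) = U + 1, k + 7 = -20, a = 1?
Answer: -152880/23 ≈ -6647.0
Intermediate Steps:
k = -27 (k = -7 - 20 = -27)
c(U) = 1 + U
K(w) = 8 + w (K(w) = 6 + ((1 + 1) + w) = 6 + (2 + w) = 8 + w)
Y = -196/23 (Y = -27/3 + 11/23 = -27*⅓ + 11*(1/23) = -9 + 11/23 = -196/23 ≈ -8.5217)
-30*Y*(-26) = -30*(-196/23)*(-26) = (5880/23)*(-26) = -152880/23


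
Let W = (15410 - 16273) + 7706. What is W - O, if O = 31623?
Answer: -24780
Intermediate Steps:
W = 6843 (W = -863 + 7706 = 6843)
W - O = 6843 - 1*31623 = 6843 - 31623 = -24780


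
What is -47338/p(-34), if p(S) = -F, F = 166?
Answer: 23669/83 ≈ 285.17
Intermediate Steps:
p(S) = -166 (p(S) = -1*166 = -166)
-47338/p(-34) = -47338/(-166) = -47338*(-1/166) = 23669/83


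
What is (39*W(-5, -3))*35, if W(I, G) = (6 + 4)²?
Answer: 136500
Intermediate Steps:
W(I, G) = 100 (W(I, G) = 10² = 100)
(39*W(-5, -3))*35 = (39*100)*35 = 3900*35 = 136500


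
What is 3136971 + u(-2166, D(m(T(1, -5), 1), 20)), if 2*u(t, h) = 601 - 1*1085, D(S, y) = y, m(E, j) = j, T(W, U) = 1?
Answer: 3136729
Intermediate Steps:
u(t, h) = -242 (u(t, h) = (601 - 1*1085)/2 = (601 - 1085)/2 = (1/2)*(-484) = -242)
3136971 + u(-2166, D(m(T(1, -5), 1), 20)) = 3136971 - 242 = 3136729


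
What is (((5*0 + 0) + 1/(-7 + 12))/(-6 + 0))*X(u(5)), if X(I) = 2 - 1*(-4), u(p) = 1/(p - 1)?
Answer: -⅕ ≈ -0.20000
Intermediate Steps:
u(p) = 1/(-1 + p)
X(I) = 6 (X(I) = 2 + 4 = 6)
(((5*0 + 0) + 1/(-7 + 12))/(-6 + 0))*X(u(5)) = (((5*0 + 0) + 1/(-7 + 12))/(-6 + 0))*6 = (((0 + 0) + 1/5)/(-6))*6 = ((0 + ⅕)*(-⅙))*6 = ((⅕)*(-⅙))*6 = -1/30*6 = -⅕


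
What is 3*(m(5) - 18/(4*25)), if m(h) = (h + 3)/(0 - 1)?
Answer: -1227/50 ≈ -24.540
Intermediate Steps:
m(h) = -3 - h (m(h) = (3 + h)/(-1) = (3 + h)*(-1) = -3 - h)
3*(m(5) - 18/(4*25)) = 3*((-3 - 1*5) - 18/(4*25)) = 3*((-3 - 5) - 18/100) = 3*(-8 - 18*1/100) = 3*(-8 - 9/50) = 3*(-409/50) = -1227/50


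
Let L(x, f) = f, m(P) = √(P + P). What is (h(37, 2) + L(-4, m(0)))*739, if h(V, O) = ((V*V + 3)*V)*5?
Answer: 187572980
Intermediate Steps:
m(P) = √2*√P (m(P) = √(2*P) = √2*√P)
h(V, O) = 5*V*(3 + V²) (h(V, O) = ((V² + 3)*V)*5 = ((3 + V²)*V)*5 = (V*(3 + V²))*5 = 5*V*(3 + V²))
(h(37, 2) + L(-4, m(0)))*739 = (5*37*(3 + 37²) + √2*√0)*739 = (5*37*(3 + 1369) + √2*0)*739 = (5*37*1372 + 0)*739 = (253820 + 0)*739 = 253820*739 = 187572980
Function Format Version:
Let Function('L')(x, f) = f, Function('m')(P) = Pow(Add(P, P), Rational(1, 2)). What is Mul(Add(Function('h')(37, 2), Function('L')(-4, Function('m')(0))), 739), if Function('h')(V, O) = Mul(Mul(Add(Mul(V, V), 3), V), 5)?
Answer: 187572980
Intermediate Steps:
Function('m')(P) = Mul(Pow(2, Rational(1, 2)), Pow(P, Rational(1, 2))) (Function('m')(P) = Pow(Mul(2, P), Rational(1, 2)) = Mul(Pow(2, Rational(1, 2)), Pow(P, Rational(1, 2))))
Function('h')(V, O) = Mul(5, V, Add(3, Pow(V, 2))) (Function('h')(V, O) = Mul(Mul(Add(Pow(V, 2), 3), V), 5) = Mul(Mul(Add(3, Pow(V, 2)), V), 5) = Mul(Mul(V, Add(3, Pow(V, 2))), 5) = Mul(5, V, Add(3, Pow(V, 2))))
Mul(Add(Function('h')(37, 2), Function('L')(-4, Function('m')(0))), 739) = Mul(Add(Mul(5, 37, Add(3, Pow(37, 2))), Mul(Pow(2, Rational(1, 2)), Pow(0, Rational(1, 2)))), 739) = Mul(Add(Mul(5, 37, Add(3, 1369)), Mul(Pow(2, Rational(1, 2)), 0)), 739) = Mul(Add(Mul(5, 37, 1372), 0), 739) = Mul(Add(253820, 0), 739) = Mul(253820, 739) = 187572980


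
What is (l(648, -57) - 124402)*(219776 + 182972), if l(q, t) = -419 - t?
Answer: -50248451472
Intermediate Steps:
(l(648, -57) - 124402)*(219776 + 182972) = ((-419 - 1*(-57)) - 124402)*(219776 + 182972) = ((-419 + 57) - 124402)*402748 = (-362 - 124402)*402748 = -124764*402748 = -50248451472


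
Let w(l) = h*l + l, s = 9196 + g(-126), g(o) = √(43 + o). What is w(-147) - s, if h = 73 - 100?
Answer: -5374 - I*√83 ≈ -5374.0 - 9.1104*I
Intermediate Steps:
h = -27
s = 9196 + I*√83 (s = 9196 + √(43 - 126) = 9196 + √(-83) = 9196 + I*√83 ≈ 9196.0 + 9.1104*I)
w(l) = -26*l (w(l) = -27*l + l = -26*l)
w(-147) - s = -26*(-147) - (9196 + I*√83) = 3822 + (-9196 - I*√83) = -5374 - I*√83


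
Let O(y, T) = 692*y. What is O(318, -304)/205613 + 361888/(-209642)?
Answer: -14137948696/21552560273 ≈ -0.65598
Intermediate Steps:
O(318, -304)/205613 + 361888/(-209642) = (692*318)/205613 + 361888/(-209642) = 220056*(1/205613) + 361888*(-1/209642) = 220056/205613 - 180944/104821 = -14137948696/21552560273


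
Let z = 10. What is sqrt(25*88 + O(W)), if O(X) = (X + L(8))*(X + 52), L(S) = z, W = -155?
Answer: sqrt(17135) ≈ 130.90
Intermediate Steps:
L(S) = 10
O(X) = (10 + X)*(52 + X) (O(X) = (X + 10)*(X + 52) = (10 + X)*(52 + X))
sqrt(25*88 + O(W)) = sqrt(25*88 + (520 + (-155)**2 + 62*(-155))) = sqrt(2200 + (520 + 24025 - 9610)) = sqrt(2200 + 14935) = sqrt(17135)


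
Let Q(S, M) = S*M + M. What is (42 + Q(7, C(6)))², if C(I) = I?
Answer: 8100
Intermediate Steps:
Q(S, M) = M + M*S (Q(S, M) = M*S + M = M + M*S)
(42 + Q(7, C(6)))² = (42 + 6*(1 + 7))² = (42 + 6*8)² = (42 + 48)² = 90² = 8100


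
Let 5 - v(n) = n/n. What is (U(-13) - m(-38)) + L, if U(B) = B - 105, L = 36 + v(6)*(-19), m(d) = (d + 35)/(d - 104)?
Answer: -22439/142 ≈ -158.02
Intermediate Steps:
v(n) = 4 (v(n) = 5 - n/n = 5 - 1*1 = 5 - 1 = 4)
m(d) = (35 + d)/(-104 + d)
L = -40 (L = 36 + 4*(-19) = 36 - 76 = -40)
U(B) = -105 + B
(U(-13) - m(-38)) + L = ((-105 - 13) - (35 - 38)/(-104 - 38)) - 40 = (-118 - (-3)/(-142)) - 40 = (-118 - (-1)*(-3)/142) - 40 = (-118 - 1*3/142) - 40 = (-118 - 3/142) - 40 = -16759/142 - 40 = -22439/142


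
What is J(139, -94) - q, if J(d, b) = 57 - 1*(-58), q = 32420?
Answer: -32305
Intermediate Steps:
J(d, b) = 115 (J(d, b) = 57 + 58 = 115)
J(139, -94) - q = 115 - 1*32420 = 115 - 32420 = -32305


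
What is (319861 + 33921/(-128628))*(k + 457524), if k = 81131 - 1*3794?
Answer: 271676680833847/1588 ≈ 1.7108e+11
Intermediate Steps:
k = 77337 (k = 81131 - 3794 = 77337)
(319861 + 33921/(-128628))*(k + 457524) = (319861 + 33921/(-128628))*(77337 + 457524) = (319861 + 33921*(-1/128628))*534861 = (319861 - 3769/14292)*534861 = (4571449643/14292)*534861 = 271676680833847/1588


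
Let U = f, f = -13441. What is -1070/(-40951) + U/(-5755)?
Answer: 556580241/235673005 ≈ 2.3617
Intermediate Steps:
U = -13441
-1070/(-40951) + U/(-5755) = -1070/(-40951) - 13441/(-5755) = -1070*(-1/40951) - 13441*(-1/5755) = 1070/40951 + 13441/5755 = 556580241/235673005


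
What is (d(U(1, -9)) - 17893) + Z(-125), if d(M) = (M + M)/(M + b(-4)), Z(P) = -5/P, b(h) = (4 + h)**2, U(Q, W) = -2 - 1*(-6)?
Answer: -447274/25 ≈ -17891.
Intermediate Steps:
U(Q, W) = 4 (U(Q, W) = -2 + 6 = 4)
d(M) = 2 (d(M) = (M + M)/(M + (4 - 4)**2) = (2*M)/(M + 0**2) = (2*M)/(M + 0) = (2*M)/M = 2)
(d(U(1, -9)) - 17893) + Z(-125) = (2 - 17893) - 5/(-125) = -17891 - 5*(-1/125) = -17891 + 1/25 = -447274/25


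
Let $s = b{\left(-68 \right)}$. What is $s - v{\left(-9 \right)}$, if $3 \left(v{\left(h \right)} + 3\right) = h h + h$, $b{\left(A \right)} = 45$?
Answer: $24$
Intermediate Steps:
$v{\left(h \right)} = -3 + \frac{h}{3} + \frac{h^{2}}{3}$ ($v{\left(h \right)} = -3 + \frac{h h + h}{3} = -3 + \frac{h^{2} + h}{3} = -3 + \frac{h + h^{2}}{3} = -3 + \left(\frac{h}{3} + \frac{h^{2}}{3}\right) = -3 + \frac{h}{3} + \frac{h^{2}}{3}$)
$s = 45$
$s - v{\left(-9 \right)} = 45 - \left(-3 + \frac{1}{3} \left(-9\right) + \frac{\left(-9\right)^{2}}{3}\right) = 45 - \left(-3 - 3 + \frac{1}{3} \cdot 81\right) = 45 - \left(-3 - 3 + 27\right) = 45 - 21 = 24$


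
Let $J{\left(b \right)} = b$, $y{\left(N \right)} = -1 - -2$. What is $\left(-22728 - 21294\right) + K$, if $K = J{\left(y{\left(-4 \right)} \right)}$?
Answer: $-44021$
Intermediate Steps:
$y{\left(N \right)} = 1$ ($y{\left(N \right)} = -1 + 2 = 1$)
$K = 1$
$\left(-22728 - 21294\right) + K = \left(-22728 - 21294\right) + 1 = -44022 + 1 = -44021$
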